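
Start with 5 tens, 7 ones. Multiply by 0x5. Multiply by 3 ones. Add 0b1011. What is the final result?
Convert 5 tens, 7 ones (place-value notation) → 5×10 + 7 = 57 (decimal)
Start: 57
Convert 0x5 (hexadecimal) → 5 (decimal)
57 × 5 = 285
Convert 3 ones (place-value notation) → 3 (decimal)
285 × 3 = 855
Convert 0b1011 (binary) → 8 + 2 + 1 = 11 (decimal)
855 + 11 = 866
866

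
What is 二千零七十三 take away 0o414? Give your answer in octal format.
Convert 二千零七十三 (Chinese numeral) → 2×1000 + 7×10 + 3 = 2073 (decimal)
Convert 0o414 (octal) → 4×64 + 1×8 + 4 = 268 (decimal)
Compute 2073 - 268 = 1805
Convert 1805 (decimal) → 1805 = 3×512 + 4×64 + 1×8 + 5 → 0o3415 (octal)
0o3415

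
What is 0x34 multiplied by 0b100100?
Convert 0x34 (hexadecimal) → 3×16 + 4 = 52 (decimal)
Convert 0b100100 (binary) → 32 + 4 = 36 (decimal)
Compute 52 × 36 = 1872
1872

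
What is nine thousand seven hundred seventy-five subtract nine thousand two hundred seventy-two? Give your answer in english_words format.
Convert nine thousand seven hundred seventy-five (English words) → 9×1000 + 7×100 + 75 = 9775 (decimal)
Convert nine thousand two hundred seventy-two (English words) → 9×1000 + 2×100 + 72 = 9272 (decimal)
Compute 9775 - 9272 = 503
Convert 503 (decimal) → 503 = 5×100 + 3 → five hundred three (English words)
five hundred three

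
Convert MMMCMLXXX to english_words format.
Convert MMMCMLXXX (Roman numeral) → 1000 + 1000 + 1000 + 900 + 50 + 10 + 10 + 10 = 3980 (decimal)
Convert 3980 (decimal) → 3980 = 3×1000 + 9×100 + 80 → three thousand nine hundred eighty (English words)
three thousand nine hundred eighty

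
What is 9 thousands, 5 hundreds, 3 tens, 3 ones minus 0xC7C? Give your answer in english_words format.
Convert 9 thousands, 5 hundreds, 3 tens, 3 ones (place-value notation) → 9×1000 + 5×100 + 3×10 + 3 = 9533 (decimal)
Convert 0xC7C (hexadecimal) → 12×256 + 7×16 + 12 = 3196 (decimal)
Compute 9533 - 3196 = 6337
Convert 6337 (decimal) → 6337 = 6×1000 + 3×100 + 37 → six thousand three hundred thirty-seven (English words)
six thousand three hundred thirty-seven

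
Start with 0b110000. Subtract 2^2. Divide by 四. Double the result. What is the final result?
Convert 0b110000 (binary) → 32 + 16 = 48 (decimal)
Start: 48
Convert 2^2 (power) → 4 (decimal)
48 - 4 = 44
Convert 四 (Chinese numeral) → 4 (decimal)
44 ÷ 4 = 11
11 × 2 = 22
22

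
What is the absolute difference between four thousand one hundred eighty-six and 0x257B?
Convert four thousand one hundred eighty-six (English words) → 4×1000 + 1×100 + 86 = 4186 (decimal)
Convert 0x257B (hexadecimal) → 2×4096 + 5×256 + 7×16 + 11 = 9595 (decimal)
Compute |4186 - 9595| = 5409
5409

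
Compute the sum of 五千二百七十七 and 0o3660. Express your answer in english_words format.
Convert 五千二百七十七 (Chinese numeral) → 5×1000 + 2×100 + 7×10 + 7 = 5277 (decimal)
Convert 0o3660 (octal) → 3×512 + 6×64 + 6×8 = 1968 (decimal)
Compute 5277 + 1968 = 7245
Convert 7245 (decimal) → 7245 = 7×1000 + 2×100 + 45 → seven thousand two hundred forty-five (English words)
seven thousand two hundred forty-five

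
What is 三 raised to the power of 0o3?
Convert 三 (Chinese numeral) → 3 (decimal)
Convert 0o3 (octal) → 3 (decimal)
Compute 3 ^ 3 = 27
27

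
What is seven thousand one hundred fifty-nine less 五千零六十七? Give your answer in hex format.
Convert seven thousand one hundred fifty-nine (English words) → 7×1000 + 1×100 + 59 = 7159 (decimal)
Convert 五千零六十七 (Chinese numeral) → 5×1000 + 6×10 + 7 = 5067 (decimal)
Compute 7159 - 5067 = 2092
Convert 2092 (decimal) → 2092 = 8×256 + 2×16 + 12 → 0x82C (hexadecimal)
0x82C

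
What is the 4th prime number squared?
The 4th prime number = 7
Compute 7² = 7 × 7 = 49
49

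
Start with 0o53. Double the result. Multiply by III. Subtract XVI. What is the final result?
Convert 0o53 (octal) → 5×8 + 3 = 43 (decimal)
Start: 43
43 × 2 = 86
Convert III (Roman numeral) → 1 + 1 + 1 = 3 (decimal)
86 × 3 = 258
Convert XVI (Roman numeral) → 10 + 5 + 1 = 16 (decimal)
258 - 16 = 242
242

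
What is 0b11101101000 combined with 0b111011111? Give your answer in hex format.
Convert 0b11101101000 (binary) → 1024 + 512 + 256 + 64 + 32 + 8 = 1896 (decimal)
Convert 0b111011111 (binary) → 256 + 128 + 64 + 16 + 8 + 4 + 2 + 1 = 479 (decimal)
Compute 1896 + 479 = 2375
Convert 2375 (decimal) → 2375 = 9×256 + 4×16 + 7 → 0x947 (hexadecimal)
0x947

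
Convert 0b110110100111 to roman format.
Convert 0b110110100111 (binary) → 2048 + 1024 + 256 + 128 + 32 + 4 + 2 + 1 = 3495 (decimal)
Convert 3495 (decimal) → 3495 = 1000 + 1000 + 1000 + 400 + 90 + 5 → MMMCDXCV (Roman numeral)
MMMCDXCV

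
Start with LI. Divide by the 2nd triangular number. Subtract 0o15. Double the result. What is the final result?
Convert LI (Roman numeral) → 50 + 1 = 51 (decimal)
Start: 51
Convert the 2nd triangular number (triangular index) → 2×3/2 = 3 (decimal)
51 ÷ 3 = 17
Convert 0o15 (octal) → 1×8 + 5 = 13 (decimal)
17 - 13 = 4
4 × 2 = 8
8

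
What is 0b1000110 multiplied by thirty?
Convert 0b1000110 (binary) → 64 + 4 + 2 = 70 (decimal)
Convert thirty (English words) → 30 (decimal)
Compute 70 × 30 = 2100
2100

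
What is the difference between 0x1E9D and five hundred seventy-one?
Convert 0x1E9D (hexadecimal) → 1×4096 + 14×256 + 9×16 + 13 = 7837 (decimal)
Convert five hundred seventy-one (English words) → 5×100 + 71 = 571 (decimal)
Difference: |7837 - 571| = 7266
7266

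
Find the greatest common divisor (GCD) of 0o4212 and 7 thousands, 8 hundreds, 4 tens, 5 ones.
Convert 0o4212 (octal) → 4×512 + 2×64 + 1×8 + 2 = 2186 (decimal)
Convert 7 thousands, 8 hundreds, 4 tens, 5 ones (place-value notation) → 7×1000 + 8×100 + 4×10 + 5 = 7845 (decimal)
Compute gcd(2186, 7845) = 1
1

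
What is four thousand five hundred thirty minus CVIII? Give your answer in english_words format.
Convert four thousand five hundred thirty (English words) → 4×1000 + 5×100 + 30 = 4530 (decimal)
Convert CVIII (Roman numeral) → 100 + 5 + 1 + 1 + 1 = 108 (decimal)
Compute 4530 - 108 = 4422
Convert 4422 (decimal) → 4422 = 4×1000 + 4×100 + 22 → four thousand four hundred twenty-two (English words)
four thousand four hundred twenty-two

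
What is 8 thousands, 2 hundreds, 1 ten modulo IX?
Convert 8 thousands, 2 hundreds, 1 ten (place-value notation) → 8×1000 + 2×100 + 1×10 = 8210 (decimal)
Convert IX (Roman numeral) → 9 (decimal)
Compute 8210 mod 9 = 2
2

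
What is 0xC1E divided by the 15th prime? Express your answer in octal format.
Convert 0xC1E (hexadecimal) → 12×256 + 1×16 + 14 = 3102 (decimal)
Convert the 15th prime (prime index) → 47 (decimal)
Compute 3102 ÷ 47 = 66
Convert 66 (decimal) → 66 = 1×64 + 2 → 0o102 (octal)
0o102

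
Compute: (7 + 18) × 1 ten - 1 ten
Convert 1 ten (place-value notation) → 1×10 = 10 (decimal)
Convert 1 ten (place-value notation) → 1×10 = 10 (decimal)
Expression in decimal: (7 + 18) × 10 - 10
Parentheses first: 7 + 18 = 25
Multiply: 25 × 10 = 250
Subtract: 250 - 10 = 240
240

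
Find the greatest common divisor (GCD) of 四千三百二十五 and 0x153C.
Convert 四千三百二十五 (Chinese numeral) → 4×1000 + 3×100 + 2×10 + 5 = 4325 (decimal)
Convert 0x153C (hexadecimal) → 1×4096 + 5×256 + 3×16 + 12 = 5436 (decimal)
Compute gcd(4325, 5436) = 1
1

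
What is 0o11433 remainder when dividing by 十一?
Convert 0o11433 (octal) → 1×4096 + 1×512 + 4×64 + 3×8 + 3 = 4891 (decimal)
Convert 十一 (Chinese numeral) → 1×10 + 1 = 11 (decimal)
Compute 4891 mod 11 = 7
7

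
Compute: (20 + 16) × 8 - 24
Parentheses first: 20 + 16 = 36
Multiply: 36 × 8 = 288
Subtract: 288 - 24 = 264
264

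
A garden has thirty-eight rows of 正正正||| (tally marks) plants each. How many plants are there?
Convert 正正正||| (tally marks) → 5 + 5 + 5 + 3 = 18 (decimal)
Convert thirty-eight (English words) → 38 (decimal)
Compute 18 × 38 = 684
684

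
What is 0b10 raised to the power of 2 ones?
Convert 0b10 (binary) → 2 (decimal)
Convert 2 ones (place-value notation) → 2 (decimal)
Compute 2 ^ 2 = 4
4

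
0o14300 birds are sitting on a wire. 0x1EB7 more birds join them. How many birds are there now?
Convert 0o14300 (octal) → 1×4096 + 4×512 + 3×64 = 6336 (decimal)
Convert 0x1EB7 (hexadecimal) → 1×4096 + 14×256 + 11×16 + 7 = 7863 (decimal)
Compute 6336 + 7863 = 14199
14199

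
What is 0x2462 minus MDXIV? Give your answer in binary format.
Convert 0x2462 (hexadecimal) → 2×4096 + 4×256 + 6×16 + 2 = 9314 (decimal)
Convert MDXIV (Roman numeral) → 1000 + 500 + 10 + 4 = 1514 (decimal)
Compute 9314 - 1514 = 7800
Convert 7800 (decimal) → 7800 = 4096 + 2048 + 1024 + 512 + 64 + 32 + 16 + 8 → 0b1111001111000 (binary)
0b1111001111000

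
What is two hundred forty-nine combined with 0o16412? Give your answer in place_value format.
Convert two hundred forty-nine (English words) → 2×100 + 49 = 249 (decimal)
Convert 0o16412 (octal) → 1×4096 + 6×512 + 4×64 + 1×8 + 2 = 7434 (decimal)
Compute 249 + 7434 = 7683
Convert 7683 (decimal) → 7683 = 7×1000 + 6×100 + 8×10 + 3 → 7 thousands, 6 hundreds, 8 tens, 3 ones (place-value notation)
7 thousands, 6 hundreds, 8 tens, 3 ones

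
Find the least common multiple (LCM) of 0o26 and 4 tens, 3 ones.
Convert 0o26 (octal) → 2×8 + 6 = 22 (decimal)
Convert 4 tens, 3 ones (place-value notation) → 4×10 + 3 = 43 (decimal)
Compute lcm(22, 43) = 946
946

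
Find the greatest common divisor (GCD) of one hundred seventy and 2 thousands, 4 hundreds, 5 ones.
Convert one hundred seventy (English words) → 1×100 + 70 = 170 (decimal)
Convert 2 thousands, 4 hundreds, 5 ones (place-value notation) → 2×1000 + 4×100 + 5 = 2405 (decimal)
Compute gcd(170, 2405) = 5
5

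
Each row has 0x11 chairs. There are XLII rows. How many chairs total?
Convert 0x11 (hexadecimal) → 1×16 + 1 = 17 (decimal)
Convert XLII (Roman numeral) → 40 + 1 + 1 = 42 (decimal)
Compute 17 × 42 = 714
714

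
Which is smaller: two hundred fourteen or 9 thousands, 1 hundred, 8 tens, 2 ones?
Convert two hundred fourteen (English words) → 2×100 + 14 = 214 (decimal)
Convert 9 thousands, 1 hundred, 8 tens, 2 ones (place-value notation) → 9×1000 + 1×100 + 8×10 + 2 = 9182 (decimal)
Compare 214 vs 9182: smaller = 214
214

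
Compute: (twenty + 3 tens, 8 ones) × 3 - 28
Convert twenty (English words) → 20 (decimal)
Convert 3 tens, 8 ones (place-value notation) → 3×10 + 8 = 38 (decimal)
Expression in decimal: (20 + 38) × 3 - 28
Parentheses first: 20 + 38 = 58
Multiply: 58 × 3 = 174
Subtract: 174 - 28 = 146
146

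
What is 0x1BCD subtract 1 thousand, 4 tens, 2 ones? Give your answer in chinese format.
Convert 0x1BCD (hexadecimal) → 1×4096 + 11×256 + 12×16 + 13 = 7117 (decimal)
Convert 1 thousand, 4 tens, 2 ones (place-value notation) → 1×1000 + 4×10 + 2 = 1042 (decimal)
Compute 7117 - 1042 = 6075
Convert 6075 (decimal) → 6075 = 6×1000 + 7×10 + 5 → 六千零七十五 (Chinese numeral)
六千零七十五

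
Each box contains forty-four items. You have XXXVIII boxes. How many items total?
Convert forty-four (English words) → 44 (decimal)
Convert XXXVIII (Roman numeral) → 10 + 10 + 10 + 5 + 1 + 1 + 1 = 38 (decimal)
Compute 44 × 38 = 1672
1672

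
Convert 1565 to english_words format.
Convert 1565 (decimal) → 1565 = 1×1000 + 5×100 + 65 → one thousand five hundred sixty-five (English words)
one thousand five hundred sixty-five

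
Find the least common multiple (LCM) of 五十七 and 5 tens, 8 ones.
Convert 五十七 (Chinese numeral) → 5×10 + 7 = 57 (decimal)
Convert 5 tens, 8 ones (place-value notation) → 5×10 + 8 = 58 (decimal)
Compute lcm(57, 58) = 3306
3306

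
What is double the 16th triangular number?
The 16th triangular number = 16×17/2 = 136
Compute 136 × 2 = 272
272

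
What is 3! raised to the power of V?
Convert 3! (factorial) → 6 (decimal)
Convert V (Roman numeral) → 5 (decimal)
Compute 6 ^ 5 = 7776
7776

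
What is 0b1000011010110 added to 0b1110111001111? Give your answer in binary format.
Convert 0b1000011010110 (binary) → 4096 + 128 + 64 + 16 + 4 + 2 = 4310 (decimal)
Convert 0b1110111001111 (binary) → 4096 + 2048 + 1024 + 256 + 128 + 64 + 8 + 4 + 2 + 1 = 7631 (decimal)
Compute 4310 + 7631 = 11941
Convert 11941 (decimal) → 11941 = 8192 + 2048 + 1024 + 512 + 128 + 32 + 4 + 1 → 0b10111010100101 (binary)
0b10111010100101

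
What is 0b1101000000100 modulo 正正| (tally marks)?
Convert 0b1101000000100 (binary) → 4096 + 2048 + 512 + 4 = 6660 (decimal)
Convert 正正| (tally marks) → 5 + 5 + 1 = 11 (decimal)
Compute 6660 mod 11 = 5
5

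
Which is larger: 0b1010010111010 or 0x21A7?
Convert 0b1010010111010 (binary) → 4096 + 1024 + 128 + 32 + 16 + 8 + 2 = 5306 (decimal)
Convert 0x21A7 (hexadecimal) → 2×4096 + 1×256 + 10×16 + 7 = 8615 (decimal)
Compare 5306 vs 8615: larger = 8615
8615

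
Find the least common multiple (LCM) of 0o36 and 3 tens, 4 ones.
Convert 0o36 (octal) → 3×8 + 6 = 30 (decimal)
Convert 3 tens, 4 ones (place-value notation) → 3×10 + 4 = 34 (decimal)
Compute lcm(30, 34) = 510
510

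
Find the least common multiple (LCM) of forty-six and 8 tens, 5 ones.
Convert forty-six (English words) → 46 (decimal)
Convert 8 tens, 5 ones (place-value notation) → 8×10 + 5 = 85 (decimal)
Compute lcm(46, 85) = 3910
3910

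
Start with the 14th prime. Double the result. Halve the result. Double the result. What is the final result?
Convert the 14th prime (prime index) → 43 (decimal)
Start: 43
43 × 2 = 86
86 ÷ 2 = 43
43 × 2 = 86
86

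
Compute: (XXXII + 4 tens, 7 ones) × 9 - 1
Convert XXXII (Roman numeral) → 10 + 10 + 10 + 1 + 1 = 32 (decimal)
Convert 4 tens, 7 ones (place-value notation) → 4×10 + 7 = 47 (decimal)
Expression in decimal: (32 + 47) × 9 - 1
Parentheses first: 32 + 47 = 79
Multiply: 79 × 9 = 711
Subtract: 711 - 1 = 710
710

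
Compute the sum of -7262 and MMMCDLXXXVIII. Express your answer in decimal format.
Convert MMMCDLXXXVIII (Roman numeral) → 1000 + 1000 + 1000 + 400 + 50 + 10 + 10 + 10 + 5 + 1 + 1 + 1 = 3488 (decimal)
Compute -7262 + 3488 = -3774
-3774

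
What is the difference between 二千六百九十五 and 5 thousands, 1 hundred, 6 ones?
Convert 二千六百九十五 (Chinese numeral) → 2×1000 + 6×100 + 9×10 + 5 = 2695 (decimal)
Convert 5 thousands, 1 hundred, 6 ones (place-value notation) → 5×1000 + 1×100 + 6 = 5106 (decimal)
Difference: |2695 - 5106| = 2411
2411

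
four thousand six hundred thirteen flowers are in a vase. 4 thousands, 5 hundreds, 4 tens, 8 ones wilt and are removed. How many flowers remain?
Convert four thousand six hundred thirteen (English words) → 4×1000 + 6×100 + 13 = 4613 (decimal)
Convert 4 thousands, 5 hundreds, 4 tens, 8 ones (place-value notation) → 4×1000 + 5×100 + 4×10 + 8 = 4548 (decimal)
Compute 4613 - 4548 = 65
65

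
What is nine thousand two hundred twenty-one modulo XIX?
Convert nine thousand two hundred twenty-one (English words) → 9×1000 + 2×100 + 21 = 9221 (decimal)
Convert XIX (Roman numeral) → 10 + 9 = 19 (decimal)
Compute 9221 mod 19 = 6
6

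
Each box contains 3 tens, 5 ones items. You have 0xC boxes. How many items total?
Convert 3 tens, 5 ones (place-value notation) → 3×10 + 5 = 35 (decimal)
Convert 0xC (hexadecimal) → 12 (decimal)
Compute 35 × 12 = 420
420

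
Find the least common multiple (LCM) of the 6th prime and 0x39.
Convert the 6th prime (prime index) → 13 (decimal)
Convert 0x39 (hexadecimal) → 3×16 + 9 = 57 (decimal)
Compute lcm(13, 57) = 741
741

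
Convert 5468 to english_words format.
Convert 5468 (decimal) → 5468 = 5×1000 + 4×100 + 68 → five thousand four hundred sixty-eight (English words)
five thousand four hundred sixty-eight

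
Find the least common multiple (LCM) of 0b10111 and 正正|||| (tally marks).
Convert 0b10111 (binary) → 16 + 4 + 2 + 1 = 23 (decimal)
Convert 正正|||| (tally marks) → 5 + 5 + 4 = 14 (decimal)
Compute lcm(23, 14) = 322
322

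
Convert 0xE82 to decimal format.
Convert 0xE82 (hexadecimal) → 14×256 + 8×16 + 2 = 3714 (decimal)
3714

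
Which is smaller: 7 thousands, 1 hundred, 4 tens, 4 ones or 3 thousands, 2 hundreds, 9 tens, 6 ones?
Convert 7 thousands, 1 hundred, 4 tens, 4 ones (place-value notation) → 7×1000 + 1×100 + 4×10 + 4 = 7144 (decimal)
Convert 3 thousands, 2 hundreds, 9 tens, 6 ones (place-value notation) → 3×1000 + 2×100 + 9×10 + 6 = 3296 (decimal)
Compare 7144 vs 3296: smaller = 3296
3296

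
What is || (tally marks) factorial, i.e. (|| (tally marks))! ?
Convert || (tally marks) → 2 (decimal)
Compute 2! = 2
2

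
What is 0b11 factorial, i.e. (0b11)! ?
Convert 0b11 (binary) → 2 + 1 = 3 (decimal)
Compute 3! = 6
6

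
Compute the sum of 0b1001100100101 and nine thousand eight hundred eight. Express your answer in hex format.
Convert 0b1001100100101 (binary) → 4096 + 512 + 256 + 32 + 4 + 1 = 4901 (decimal)
Convert nine thousand eight hundred eight (English words) → 9×1000 + 8×100 + 8 = 9808 (decimal)
Compute 4901 + 9808 = 14709
Convert 14709 (decimal) → 14709 = 3×4096 + 9×256 + 7×16 + 5 → 0x3975 (hexadecimal)
0x3975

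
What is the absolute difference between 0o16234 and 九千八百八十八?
Convert 0o16234 (octal) → 1×4096 + 6×512 + 2×64 + 3×8 + 4 = 7324 (decimal)
Convert 九千八百八十八 (Chinese numeral) → 9×1000 + 8×100 + 8×10 + 8 = 9888 (decimal)
Compute |7324 - 9888| = 2564
2564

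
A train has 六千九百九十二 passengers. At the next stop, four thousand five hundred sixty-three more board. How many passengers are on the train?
Convert 六千九百九十二 (Chinese numeral) → 6×1000 + 9×100 + 9×10 + 2 = 6992 (decimal)
Convert four thousand five hundred sixty-three (English words) → 4×1000 + 5×100 + 63 = 4563 (decimal)
Compute 6992 + 4563 = 11555
11555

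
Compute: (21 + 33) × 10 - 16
Parentheses first: 21 + 33 = 54
Multiply: 54 × 10 = 540
Subtract: 540 - 16 = 524
524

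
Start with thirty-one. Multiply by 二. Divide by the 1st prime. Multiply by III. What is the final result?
Convert thirty-one (English words) → 31 (decimal)
Start: 31
Convert 二 (Chinese numeral) → 2 (decimal)
31 × 2 = 62
Convert the 1st prime (prime index) → 2 (decimal)
62 ÷ 2 = 31
Convert III (Roman numeral) → 1 + 1 + 1 = 3 (decimal)
31 × 3 = 93
93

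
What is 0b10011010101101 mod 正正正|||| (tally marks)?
Convert 0b10011010101101 (binary) → 8192 + 1024 + 512 + 128 + 32 + 8 + 4 + 1 = 9901 (decimal)
Convert 正正正|||| (tally marks) → 5 + 5 + 5 + 4 = 19 (decimal)
Compute 9901 mod 19 = 2
2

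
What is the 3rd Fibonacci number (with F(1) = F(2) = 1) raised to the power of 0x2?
Convert the 3rd Fibonacci number (with F(1) = F(2) = 1) (Fibonacci index) → 1, 1, 2 → 2 (decimal)
Convert 0x2 (hexadecimal) → 2 (decimal)
Compute 2 ^ 2 = 4
4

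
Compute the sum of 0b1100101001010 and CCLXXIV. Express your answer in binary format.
Convert 0b1100101001010 (binary) → 4096 + 2048 + 256 + 64 + 8 + 2 = 6474 (decimal)
Convert CCLXXIV (Roman numeral) → 100 + 100 + 50 + 10 + 10 + 4 = 274 (decimal)
Compute 6474 + 274 = 6748
Convert 6748 (decimal) → 6748 = 4096 + 2048 + 512 + 64 + 16 + 8 + 4 → 0b1101001011100 (binary)
0b1101001011100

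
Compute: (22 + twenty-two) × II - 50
Convert twenty-two (English words) → 22 (decimal)
Convert II (Roman numeral) → 1 + 1 = 2 (decimal)
Expression in decimal: (22 + 22) × 2 - 50
Parentheses first: 22 + 22 = 44
Multiply: 44 × 2 = 88
Subtract: 88 - 50 = 38
38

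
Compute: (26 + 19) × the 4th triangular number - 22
Convert the 4th triangular number (triangular index) → 4×5/2 = 10 (decimal)
Expression in decimal: (26 + 19) × 10 - 22
Parentheses first: 26 + 19 = 45
Multiply: 45 × 10 = 450
Subtract: 450 - 22 = 428
428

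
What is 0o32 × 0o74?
Convert 0o32 (octal) → 3×8 + 2 = 26 (decimal)
Convert 0o74 (octal) → 7×8 + 4 = 60 (decimal)
Compute 26 × 60 = 1560
1560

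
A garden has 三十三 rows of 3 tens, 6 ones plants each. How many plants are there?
Convert 3 tens, 6 ones (place-value notation) → 3×10 + 6 = 36 (decimal)
Convert 三十三 (Chinese numeral) → 3×10 + 3 = 33 (decimal)
Compute 36 × 33 = 1188
1188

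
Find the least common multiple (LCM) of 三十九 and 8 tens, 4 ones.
Convert 三十九 (Chinese numeral) → 3×10 + 9 = 39 (decimal)
Convert 8 tens, 4 ones (place-value notation) → 8×10 + 4 = 84 (decimal)
Compute lcm(39, 84) = 1092
1092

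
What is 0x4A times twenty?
Convert 0x4A (hexadecimal) → 4×16 + 10 = 74 (decimal)
Convert twenty (English words) → 20 (decimal)
Compute 74 × 20 = 1480
1480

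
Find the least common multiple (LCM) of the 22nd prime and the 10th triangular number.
Convert the 22nd prime (prime index) → 79 (decimal)
Convert the 10th triangular number (triangular index) → 10×11/2 = 55 (decimal)
Compute lcm(79, 55) = 4345
4345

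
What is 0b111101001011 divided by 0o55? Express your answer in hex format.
Convert 0b111101001011 (binary) → 2048 + 1024 + 512 + 256 + 64 + 8 + 2 + 1 = 3915 (decimal)
Convert 0o55 (octal) → 5×8 + 5 = 45 (decimal)
Compute 3915 ÷ 45 = 87
Convert 87 (decimal) → 87 = 5×16 + 7 → 0x57 (hexadecimal)
0x57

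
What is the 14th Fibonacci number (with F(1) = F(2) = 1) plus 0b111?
The 14th Fibonacci number (with F(1) = F(2) = 1): 1, 1, 2, 3, 5, 8, 13, 21, 34, 55, 89, 144, 233, 377 → 377
Convert 0b111 (binary) → 4 + 2 + 1 = 7 (decimal)
Compute 377 + 7 = 384
384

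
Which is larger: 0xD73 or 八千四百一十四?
Convert 0xD73 (hexadecimal) → 13×256 + 7×16 + 3 = 3443 (decimal)
Convert 八千四百一十四 (Chinese numeral) → 8×1000 + 4×100 + 1×10 + 4 = 8414 (decimal)
Compare 3443 vs 8414: larger = 8414
8414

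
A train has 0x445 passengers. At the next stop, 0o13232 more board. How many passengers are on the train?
Convert 0x445 (hexadecimal) → 4×256 + 4×16 + 5 = 1093 (decimal)
Convert 0o13232 (octal) → 1×4096 + 3×512 + 2×64 + 3×8 + 2 = 5786 (decimal)
Compute 1093 + 5786 = 6879
6879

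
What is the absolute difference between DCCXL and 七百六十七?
Convert DCCXL (Roman numeral) → 500 + 100 + 100 + 40 = 740 (decimal)
Convert 七百六十七 (Chinese numeral) → 7×100 + 6×10 + 7 = 767 (decimal)
Compute |740 - 767| = 27
27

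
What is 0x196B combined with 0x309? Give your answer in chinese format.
Convert 0x196B (hexadecimal) → 1×4096 + 9×256 + 6×16 + 11 = 6507 (decimal)
Convert 0x309 (hexadecimal) → 3×256 + 9 = 777 (decimal)
Compute 6507 + 777 = 7284
Convert 7284 (decimal) → 7284 = 7×1000 + 2×100 + 8×10 + 4 → 七千二百八十四 (Chinese numeral)
七千二百八十四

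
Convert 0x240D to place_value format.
Convert 0x240D (hexadecimal) → 2×4096 + 4×256 + 13 = 9229 (decimal)
Convert 9229 (decimal) → 9229 = 9×1000 + 2×100 + 2×10 + 9 → 9 thousands, 2 hundreds, 2 tens, 9 ones (place-value notation)
9 thousands, 2 hundreds, 2 tens, 9 ones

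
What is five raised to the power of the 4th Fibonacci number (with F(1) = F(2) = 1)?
Convert five (English words) → 5 (decimal)
Convert the 4th Fibonacci number (with F(1) = F(2) = 1) (Fibonacci index) → 1, 1, 2, 3 → 3 (decimal)
Compute 5 ^ 3 = 125
125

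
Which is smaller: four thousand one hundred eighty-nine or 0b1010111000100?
Convert four thousand one hundred eighty-nine (English words) → 4×1000 + 1×100 + 89 = 4189 (decimal)
Convert 0b1010111000100 (binary) → 4096 + 1024 + 256 + 128 + 64 + 4 = 5572 (decimal)
Compare 4189 vs 5572: smaller = 4189
4189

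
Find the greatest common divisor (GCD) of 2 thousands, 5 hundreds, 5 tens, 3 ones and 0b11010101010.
Convert 2 thousands, 5 hundreds, 5 tens, 3 ones (place-value notation) → 2×1000 + 5×100 + 5×10 + 3 = 2553 (decimal)
Convert 0b11010101010 (binary) → 1024 + 512 + 128 + 32 + 8 + 2 = 1706 (decimal)
Compute gcd(2553, 1706) = 1
1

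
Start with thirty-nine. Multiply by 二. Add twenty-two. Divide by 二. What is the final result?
Convert thirty-nine (English words) → 39 (decimal)
Start: 39
Convert 二 (Chinese numeral) → 2 (decimal)
39 × 2 = 78
Convert twenty-two (English words) → 22 (decimal)
78 + 22 = 100
Convert 二 (Chinese numeral) → 2 (decimal)
100 ÷ 2 = 50
50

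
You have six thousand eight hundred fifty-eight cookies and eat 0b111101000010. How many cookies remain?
Convert six thousand eight hundred fifty-eight (English words) → 6×1000 + 8×100 + 58 = 6858 (decimal)
Convert 0b111101000010 (binary) → 2048 + 1024 + 512 + 256 + 64 + 2 = 3906 (decimal)
Compute 6858 - 3906 = 2952
2952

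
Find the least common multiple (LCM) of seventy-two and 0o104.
Convert seventy-two (English words) → 72 (decimal)
Convert 0o104 (octal) → 1×64 + 4 = 68 (decimal)
Compute lcm(72, 68) = 1224
1224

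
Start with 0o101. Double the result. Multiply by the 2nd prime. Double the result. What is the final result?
Convert 0o101 (octal) → 1×64 + 1 = 65 (decimal)
Start: 65
65 × 2 = 130
Convert the 2nd prime (prime index) → 3 (decimal)
130 × 3 = 390
390 × 2 = 780
780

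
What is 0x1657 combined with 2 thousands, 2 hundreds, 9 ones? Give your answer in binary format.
Convert 0x1657 (hexadecimal) → 1×4096 + 6×256 + 5×16 + 7 = 5719 (decimal)
Convert 2 thousands, 2 hundreds, 9 ones (place-value notation) → 2×1000 + 2×100 + 9 = 2209 (decimal)
Compute 5719 + 2209 = 7928
Convert 7928 (decimal) → 7928 = 4096 + 2048 + 1024 + 512 + 128 + 64 + 32 + 16 + 8 → 0b1111011111000 (binary)
0b1111011111000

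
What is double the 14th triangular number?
The 14th triangular number = 14×15/2 = 105
Compute 105 × 2 = 210
210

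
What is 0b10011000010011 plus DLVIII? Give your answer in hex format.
Convert 0b10011000010011 (binary) → 8192 + 1024 + 512 + 16 + 2 + 1 = 9747 (decimal)
Convert DLVIII (Roman numeral) → 500 + 50 + 5 + 1 + 1 + 1 = 558 (decimal)
Compute 9747 + 558 = 10305
Convert 10305 (decimal) → 10305 = 2×4096 + 8×256 + 4×16 + 1 → 0x2841 (hexadecimal)
0x2841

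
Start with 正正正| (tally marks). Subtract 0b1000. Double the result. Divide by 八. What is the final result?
Convert 正正正| (tally marks) → 5 + 5 + 5 + 1 = 16 (decimal)
Start: 16
Convert 0b1000 (binary) → 8 (decimal)
16 - 8 = 8
8 × 2 = 16
Convert 八 (Chinese numeral) → 8 (decimal)
16 ÷ 8 = 2
2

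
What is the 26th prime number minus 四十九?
The 26th prime number = 101
Convert 四十九 (Chinese numeral) → 4×10 + 9 = 49 (decimal)
Compute 101 - 49 = 52
52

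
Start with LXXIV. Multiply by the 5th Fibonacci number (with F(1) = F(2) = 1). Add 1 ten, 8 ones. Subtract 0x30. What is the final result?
Convert LXXIV (Roman numeral) → 50 + 10 + 10 + 4 = 74 (decimal)
Start: 74
Convert the 5th Fibonacci number (with F(1) = F(2) = 1) (Fibonacci index) → 1, 1, 2, 3, 5 → 5 (decimal)
74 × 5 = 370
Convert 1 ten, 8 ones (place-value notation) → 1×10 + 8 = 18 (decimal)
370 + 18 = 388
Convert 0x30 (hexadecimal) → 3×16 = 48 (decimal)
388 - 48 = 340
340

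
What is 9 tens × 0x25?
Convert 9 tens (place-value notation) → 9×10 = 90 (decimal)
Convert 0x25 (hexadecimal) → 2×16 + 5 = 37 (decimal)
Compute 90 × 37 = 3330
3330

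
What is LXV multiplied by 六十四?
Convert LXV (Roman numeral) → 50 + 10 + 5 = 65 (decimal)
Convert 六十四 (Chinese numeral) → 6×10 + 4 = 64 (decimal)
Compute 65 × 64 = 4160
4160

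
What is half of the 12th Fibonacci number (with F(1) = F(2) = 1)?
The 12th Fibonacci number (with F(1) = F(2) = 1): 1, 1, 2, 3, 5, 8, 13, 21, 34, 55, 89, 144 → 144
Compute 144 ÷ 2 = 72
72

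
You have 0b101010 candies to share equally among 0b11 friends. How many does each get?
Convert 0b101010 (binary) → 32 + 8 + 2 = 42 (decimal)
Convert 0b11 (binary) → 2 + 1 = 3 (decimal)
Compute 42 ÷ 3 = 14
14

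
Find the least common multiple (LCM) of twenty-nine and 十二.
Convert twenty-nine (English words) → 29 (decimal)
Convert 十二 (Chinese numeral) → 1×10 + 2 = 12 (decimal)
Compute lcm(29, 12) = 348
348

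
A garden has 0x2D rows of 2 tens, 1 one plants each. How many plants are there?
Convert 2 tens, 1 one (place-value notation) → 2×10 + 1 = 21 (decimal)
Convert 0x2D (hexadecimal) → 2×16 + 13 = 45 (decimal)
Compute 21 × 45 = 945
945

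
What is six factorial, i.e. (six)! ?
Convert six (English words) → 6 (decimal)
Compute 6! = 720
720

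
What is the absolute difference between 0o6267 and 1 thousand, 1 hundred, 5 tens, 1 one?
Convert 0o6267 (octal) → 6×512 + 2×64 + 6×8 + 7 = 3255 (decimal)
Convert 1 thousand, 1 hundred, 5 tens, 1 one (place-value notation) → 1×1000 + 1×100 + 5×10 + 1 = 1151 (decimal)
Compute |3255 - 1151| = 2104
2104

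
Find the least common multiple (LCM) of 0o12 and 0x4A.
Convert 0o12 (octal) → 1×8 + 2 = 10 (decimal)
Convert 0x4A (hexadecimal) → 4×16 + 10 = 74 (decimal)
Compute lcm(10, 74) = 370
370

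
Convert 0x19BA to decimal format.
Convert 0x19BA (hexadecimal) → 1×4096 + 9×256 + 11×16 + 10 = 6586 (decimal)
6586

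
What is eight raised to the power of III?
Convert eight (English words) → 8 (decimal)
Convert III (Roman numeral) → 1 + 1 + 1 = 3 (decimal)
Compute 8 ^ 3 = 512
512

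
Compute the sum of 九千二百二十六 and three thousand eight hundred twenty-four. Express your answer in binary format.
Convert 九千二百二十六 (Chinese numeral) → 9×1000 + 2×100 + 2×10 + 6 = 9226 (decimal)
Convert three thousand eight hundred twenty-four (English words) → 3×1000 + 8×100 + 24 = 3824 (decimal)
Compute 9226 + 3824 = 13050
Convert 13050 (decimal) → 13050 = 8192 + 4096 + 512 + 128 + 64 + 32 + 16 + 8 + 2 → 0b11001011111010 (binary)
0b11001011111010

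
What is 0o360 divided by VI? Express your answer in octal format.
Convert 0o360 (octal) → 3×64 + 6×8 = 240 (decimal)
Convert VI (Roman numeral) → 5 + 1 = 6 (decimal)
Compute 240 ÷ 6 = 40
Convert 40 (decimal) → 40 = 5×8 → 0o50 (octal)
0o50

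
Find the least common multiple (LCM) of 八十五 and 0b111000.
Convert 八十五 (Chinese numeral) → 8×10 + 5 = 85 (decimal)
Convert 0b111000 (binary) → 32 + 16 + 8 = 56 (decimal)
Compute lcm(85, 56) = 4760
4760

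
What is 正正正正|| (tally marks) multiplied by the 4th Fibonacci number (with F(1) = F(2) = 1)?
Convert 正正正正|| (tally marks) → 5 + 5 + 5 + 5 + 2 = 22 (decimal)
Convert the 4th Fibonacci number (with F(1) = F(2) = 1) (Fibonacci index) → 1, 1, 2, 3 → 3 (decimal)
Compute 22 × 3 = 66
66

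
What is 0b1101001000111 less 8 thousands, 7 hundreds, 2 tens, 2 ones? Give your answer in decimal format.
Convert 0b1101001000111 (binary) → 4096 + 2048 + 512 + 64 + 4 + 2 + 1 = 6727 (decimal)
Convert 8 thousands, 7 hundreds, 2 tens, 2 ones (place-value notation) → 8×1000 + 7×100 + 2×10 + 2 = 8722 (decimal)
Compute 6727 - 8722 = -1995
-1995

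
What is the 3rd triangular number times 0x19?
Convert the 3rd triangular number (triangular index) → 3×4/2 = 6 (decimal)
Convert 0x19 (hexadecimal) → 1×16 + 9 = 25 (decimal)
Compute 6 × 25 = 150
150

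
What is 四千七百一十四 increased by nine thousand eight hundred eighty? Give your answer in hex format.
Convert 四千七百一十四 (Chinese numeral) → 4×1000 + 7×100 + 1×10 + 4 = 4714 (decimal)
Convert nine thousand eight hundred eighty (English words) → 9×1000 + 8×100 + 80 = 9880 (decimal)
Compute 4714 + 9880 = 14594
Convert 14594 (decimal) → 14594 = 3×4096 + 9×256 + 2 → 0x3902 (hexadecimal)
0x3902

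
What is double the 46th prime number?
The 46th prime number = 199
Compute 199 × 2 = 398
398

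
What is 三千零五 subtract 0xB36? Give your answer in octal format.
Convert 三千零五 (Chinese numeral) → 3×1000 + 5 = 3005 (decimal)
Convert 0xB36 (hexadecimal) → 11×256 + 3×16 + 6 = 2870 (decimal)
Compute 3005 - 2870 = 135
Convert 135 (decimal) → 135 = 2×64 + 7 → 0o207 (octal)
0o207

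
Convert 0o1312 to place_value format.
Convert 0o1312 (octal) → 1×512 + 3×64 + 1×8 + 2 = 714 (decimal)
Convert 714 (decimal) → 714 = 7×100 + 1×10 + 4 → 7 hundreds, 1 ten, 4 ones (place-value notation)
7 hundreds, 1 ten, 4 ones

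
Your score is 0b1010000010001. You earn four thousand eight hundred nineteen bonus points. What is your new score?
Convert 0b1010000010001 (binary) → 4096 + 1024 + 16 + 1 = 5137 (decimal)
Convert four thousand eight hundred nineteen (English words) → 4×1000 + 8×100 + 19 = 4819 (decimal)
Compute 5137 + 4819 = 9956
9956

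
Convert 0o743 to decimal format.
Convert 0o743 (octal) → 7×64 + 4×8 + 3 = 483 (decimal)
483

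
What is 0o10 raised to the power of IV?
Convert 0o10 (octal) → 1×8 = 8 (decimal)
Convert IV (Roman numeral) → 4 (decimal)
Compute 8 ^ 4 = 4096
4096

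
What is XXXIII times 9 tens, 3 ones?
Convert XXXIII (Roman numeral) → 10 + 10 + 10 + 1 + 1 + 1 = 33 (decimal)
Convert 9 tens, 3 ones (place-value notation) → 9×10 + 3 = 93 (decimal)
Compute 33 × 93 = 3069
3069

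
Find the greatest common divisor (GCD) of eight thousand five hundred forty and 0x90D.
Convert eight thousand five hundred forty (English words) → 8×1000 + 5×100 + 40 = 8540 (decimal)
Convert 0x90D (hexadecimal) → 9×256 + 13 = 2317 (decimal)
Compute gcd(8540, 2317) = 7
7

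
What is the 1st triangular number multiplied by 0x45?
Convert the 1st triangular number (triangular index) → 1×2/2 = 1 (decimal)
Convert 0x45 (hexadecimal) → 4×16 + 5 = 69 (decimal)
Compute 1 × 69 = 69
69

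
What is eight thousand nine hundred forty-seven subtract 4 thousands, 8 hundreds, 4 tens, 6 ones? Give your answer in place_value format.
Convert eight thousand nine hundred forty-seven (English words) → 8×1000 + 9×100 + 47 = 8947 (decimal)
Convert 4 thousands, 8 hundreds, 4 tens, 6 ones (place-value notation) → 4×1000 + 8×100 + 4×10 + 6 = 4846 (decimal)
Compute 8947 - 4846 = 4101
Convert 4101 (decimal) → 4101 = 4×1000 + 1×100 + 1 → 4 thousands, 1 hundred, 1 one (place-value notation)
4 thousands, 1 hundred, 1 one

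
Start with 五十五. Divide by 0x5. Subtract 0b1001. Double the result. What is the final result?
Convert 五十五 (Chinese numeral) → 5×10 + 5 = 55 (decimal)
Start: 55
Convert 0x5 (hexadecimal) → 5 (decimal)
55 ÷ 5 = 11
Convert 0b1001 (binary) → 8 + 1 = 9 (decimal)
11 - 9 = 2
2 × 2 = 4
4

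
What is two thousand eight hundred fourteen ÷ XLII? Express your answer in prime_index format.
Convert two thousand eight hundred fourteen (English words) → 2×1000 + 8×100 + 14 = 2814 (decimal)
Convert XLII (Roman numeral) → 40 + 1 + 1 = 42 (decimal)
Compute 2814 ÷ 42 = 67
Convert 67 (decimal) → the 19th prime (prime index)
the 19th prime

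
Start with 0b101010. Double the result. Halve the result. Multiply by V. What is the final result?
Convert 0b101010 (binary) → 32 + 8 + 2 = 42 (decimal)
Start: 42
42 × 2 = 84
84 ÷ 2 = 42
Convert V (Roman numeral) → 5 (decimal)
42 × 5 = 210
210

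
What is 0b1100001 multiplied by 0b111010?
Convert 0b1100001 (binary) → 64 + 32 + 1 = 97 (decimal)
Convert 0b111010 (binary) → 32 + 16 + 8 + 2 = 58 (decimal)
Compute 97 × 58 = 5626
5626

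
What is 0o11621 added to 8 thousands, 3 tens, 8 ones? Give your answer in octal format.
Convert 0o11621 (octal) → 1×4096 + 1×512 + 6×64 + 2×8 + 1 = 5009 (decimal)
Convert 8 thousands, 3 tens, 8 ones (place-value notation) → 8×1000 + 3×10 + 8 = 8038 (decimal)
Compute 5009 + 8038 = 13047
Convert 13047 (decimal) → 13047 = 3×4096 + 1×512 + 3×64 + 6×8 + 7 → 0o31367 (octal)
0o31367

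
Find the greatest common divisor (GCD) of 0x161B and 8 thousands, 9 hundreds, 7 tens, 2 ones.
Convert 0x161B (hexadecimal) → 1×4096 + 6×256 + 1×16 + 11 = 5659 (decimal)
Convert 8 thousands, 9 hundreds, 7 tens, 2 ones (place-value notation) → 8×1000 + 9×100 + 7×10 + 2 = 8972 (decimal)
Compute gcd(5659, 8972) = 1
1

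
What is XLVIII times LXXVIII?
Convert XLVIII (Roman numeral) → 40 + 5 + 1 + 1 + 1 = 48 (decimal)
Convert LXXVIII (Roman numeral) → 50 + 10 + 10 + 5 + 1 + 1 + 1 = 78 (decimal)
Compute 48 × 78 = 3744
3744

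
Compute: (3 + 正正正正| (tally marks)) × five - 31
Convert 正正正正| (tally marks) → 5 + 5 + 5 + 5 + 1 = 21 (decimal)
Convert five (English words) → 5 (decimal)
Expression in decimal: (3 + 21) × 5 - 31
Parentheses first: 3 + 21 = 24
Multiply: 24 × 5 = 120
Subtract: 120 - 31 = 89
89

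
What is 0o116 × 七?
Convert 0o116 (octal) → 1×64 + 1×8 + 6 = 78 (decimal)
Convert 七 (Chinese numeral) → 7 (decimal)
Compute 78 × 7 = 546
546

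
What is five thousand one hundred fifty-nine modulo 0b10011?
Convert five thousand one hundred fifty-nine (English words) → 5×1000 + 1×100 + 59 = 5159 (decimal)
Convert 0b10011 (binary) → 16 + 2 + 1 = 19 (decimal)
Compute 5159 mod 19 = 10
10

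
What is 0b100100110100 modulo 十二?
Convert 0b100100110100 (binary) → 2048 + 256 + 32 + 16 + 4 = 2356 (decimal)
Convert 十二 (Chinese numeral) → 1×10 + 2 = 12 (decimal)
Compute 2356 mod 12 = 4
4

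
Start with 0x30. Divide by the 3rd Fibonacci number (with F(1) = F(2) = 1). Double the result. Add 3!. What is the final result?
Convert 0x30 (hexadecimal) → 3×16 = 48 (decimal)
Start: 48
Convert the 3rd Fibonacci number (with F(1) = F(2) = 1) (Fibonacci index) → 1, 1, 2 → 2 (decimal)
48 ÷ 2 = 24
24 × 2 = 48
Convert 3! (factorial) → 6 (decimal)
48 + 6 = 54
54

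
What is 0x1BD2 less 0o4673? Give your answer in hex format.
Convert 0x1BD2 (hexadecimal) → 1×4096 + 11×256 + 13×16 + 2 = 7122 (decimal)
Convert 0o4673 (octal) → 4×512 + 6×64 + 7×8 + 3 = 2491 (decimal)
Compute 7122 - 2491 = 4631
Convert 4631 (decimal) → 4631 = 1×4096 + 2×256 + 1×16 + 7 → 0x1217 (hexadecimal)
0x1217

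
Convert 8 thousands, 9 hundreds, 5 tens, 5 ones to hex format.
Convert 8 thousands, 9 hundreds, 5 tens, 5 ones (place-value notation) → 8×1000 + 9×100 + 5×10 + 5 = 8955 (decimal)
Convert 8955 (decimal) → 8955 = 2×4096 + 2×256 + 15×16 + 11 → 0x22FB (hexadecimal)
0x22FB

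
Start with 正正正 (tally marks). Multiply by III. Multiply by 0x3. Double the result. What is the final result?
Convert 正正正 (tally marks) → 5 + 5 + 5 = 15 (decimal)
Start: 15
Convert III (Roman numeral) → 1 + 1 + 1 = 3 (decimal)
15 × 3 = 45
Convert 0x3 (hexadecimal) → 3 (decimal)
45 × 3 = 135
135 × 2 = 270
270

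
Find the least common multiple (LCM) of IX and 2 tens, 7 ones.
Convert IX (Roman numeral) → 9 (decimal)
Convert 2 tens, 7 ones (place-value notation) → 2×10 + 7 = 27 (decimal)
Compute lcm(9, 27) = 27
27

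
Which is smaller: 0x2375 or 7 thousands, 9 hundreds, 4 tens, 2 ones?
Convert 0x2375 (hexadecimal) → 2×4096 + 3×256 + 7×16 + 5 = 9077 (decimal)
Convert 7 thousands, 9 hundreds, 4 tens, 2 ones (place-value notation) → 7×1000 + 9×100 + 4×10 + 2 = 7942 (decimal)
Compare 9077 vs 7942: smaller = 7942
7942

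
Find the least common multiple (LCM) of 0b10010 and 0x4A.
Convert 0b10010 (binary) → 16 + 2 = 18 (decimal)
Convert 0x4A (hexadecimal) → 4×16 + 10 = 74 (decimal)
Compute lcm(18, 74) = 666
666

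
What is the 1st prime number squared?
The 1st prime number = 2
Compute 2² = 2 × 2 = 4
4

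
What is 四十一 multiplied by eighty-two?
Convert 四十一 (Chinese numeral) → 4×10 + 1 = 41 (decimal)
Convert eighty-two (English words) → 82 (decimal)
Compute 41 × 82 = 3362
3362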